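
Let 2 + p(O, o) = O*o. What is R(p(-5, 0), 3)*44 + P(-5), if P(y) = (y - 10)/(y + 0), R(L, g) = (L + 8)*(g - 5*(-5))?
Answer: 7395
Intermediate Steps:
p(O, o) = -2 + O*o
R(L, g) = (8 + L)*(25 + g) (R(L, g) = (8 + L)*(g + 25) = (8 + L)*(25 + g))
P(y) = (-10 + y)/y
R(p(-5, 0), 3)*44 + P(-5) = (200 + 8*3 + 25*(-2 - 5*0) + (-2 - 5*0)*3)*44 + (-10 - 5)/(-5) = (200 + 24 + 25*(-2 + 0) + (-2 + 0)*3)*44 - ⅕*(-15) = (200 + 24 + 25*(-2) - 2*3)*44 + 3 = (200 + 24 - 50 - 6)*44 + 3 = 168*44 + 3 = 7392 + 3 = 7395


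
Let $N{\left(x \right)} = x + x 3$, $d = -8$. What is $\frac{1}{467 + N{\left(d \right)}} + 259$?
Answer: $\frac{112666}{435} \approx 259.0$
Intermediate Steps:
$N{\left(x \right)} = 4 x$ ($N{\left(x \right)} = x + 3 x = 4 x$)
$\frac{1}{467 + N{\left(d \right)}} + 259 = \frac{1}{467 + 4 \left(-8\right)} + 259 = \frac{1}{467 - 32} + 259 = \frac{1}{435} + 259 = \frac{112666}{435}$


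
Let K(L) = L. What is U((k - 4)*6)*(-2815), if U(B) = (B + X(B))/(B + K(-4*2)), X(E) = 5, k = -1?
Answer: -70375/38 ≈ -1852.0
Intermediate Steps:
U(B) = (5 + B)/(-8 + B) (U(B) = (B + 5)/(B - 4*2) = (5 + B)/(B - 8) = (5 + B)/(-8 + B))
U((k - 4)*6)*(-2815) = ((5 + (-1 - 4)*6)/(-8 + (-1 - 4)*6))*(-2815) = ((5 - 5*6)/(-8 - 5*6))*(-2815) = ((5 - 30)/(-8 - 30))*(-2815) = (-25/(-38))*(-2815) = -1/38*(-25)*(-2815) = (25/38)*(-2815) = -70375/38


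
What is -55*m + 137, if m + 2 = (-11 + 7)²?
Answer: -633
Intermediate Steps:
m = 14 (m = -2 + (-11 + 7)² = -2 + (-4)² = -2 + 16 = 14)
-55*m + 137 = -55*14 + 137 = -770 + 137 = -633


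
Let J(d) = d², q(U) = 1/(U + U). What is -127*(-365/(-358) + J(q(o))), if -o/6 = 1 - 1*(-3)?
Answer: -53423693/412416 ≈ -129.54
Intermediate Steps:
o = -24 (o = -6*(1 - 1*(-3)) = -6*(1 + 3) = -6*4 = -24)
q(U) = 1/(2*U)
-127*(-365/(-358) + J(q(o))) = -127*(-365/(-358) + ((½)/(-24))²) = -127*(-365*(-1/358) + ((½)*(-1/24))²) = -127*(365/358 + (-1/48)²) = -127*(365/358 + 1/2304) = -127*420659/412416 = -53423693/412416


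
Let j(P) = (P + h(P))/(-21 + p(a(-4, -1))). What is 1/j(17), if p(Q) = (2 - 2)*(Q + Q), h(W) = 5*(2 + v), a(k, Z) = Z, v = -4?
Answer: -3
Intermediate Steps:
h(W) = -10 (h(W) = 5*(2 - 4) = 5*(-2) = -10)
p(Q) = 0 (p(Q) = 0*(2*Q) = 0)
j(P) = 10/21 - P/21 (j(P) = (P - 10)/(-21 + 0) = (-10 + P)/(-21) = (-10 + P)*(-1/21) = 10/21 - P/21)
1/j(17) = 1/(10/21 - 1/21*17) = 1/(10/21 - 17/21) = 1/(-⅓) = -3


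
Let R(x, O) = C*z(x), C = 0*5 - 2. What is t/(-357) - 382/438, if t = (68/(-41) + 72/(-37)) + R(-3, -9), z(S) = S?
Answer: -11581725/13178179 ≈ -0.87886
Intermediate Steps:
C = -2 (C = 0 - 2 = -2)
R(x, O) = -2*x
t = 3634/1517 (t = (68/(-41) + 72/(-37)) - 2*(-3) = (68*(-1/41) + 72*(-1/37)) + 6 = (-68/41 - 72/37) + 6 = -5468/1517 + 6 = 3634/1517 ≈ 2.3955)
t/(-357) - 382/438 = (3634/1517)/(-357) - 382/438 = (3634/1517)*(-1/357) - 382*1/438 = -3634/541569 - 191/219 = -11581725/13178179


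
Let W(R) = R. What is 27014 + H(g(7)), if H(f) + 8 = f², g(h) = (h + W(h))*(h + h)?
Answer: 65422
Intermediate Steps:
g(h) = 4*h² (g(h) = (h + h)*(h + h) = (2*h)*(2*h) = 4*h²)
H(f) = -8 + f²
27014 + H(g(7)) = 27014 + (-8 + (4*7²)²) = 27014 + (-8 + (4*49)²) = 27014 + (-8 + 196²) = 27014 + (-8 + 38416) = 27014 + 38408 = 65422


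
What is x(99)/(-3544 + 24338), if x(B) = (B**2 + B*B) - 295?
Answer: 19307/20794 ≈ 0.92849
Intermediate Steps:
x(B) = -295 + 2*B**2 (x(B) = (B**2 + B**2) - 295 = 2*B**2 - 295 = -295 + 2*B**2)
x(99)/(-3544 + 24338) = (-295 + 2*99**2)/(-3544 + 24338) = (-295 + 2*9801)/20794 = (-295 + 19602)*(1/20794) = 19307*(1/20794) = 19307/20794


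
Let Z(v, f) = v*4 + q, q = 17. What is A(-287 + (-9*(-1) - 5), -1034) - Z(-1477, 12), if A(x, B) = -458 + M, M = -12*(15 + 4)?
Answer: 5205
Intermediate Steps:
M = -228 (M = -12*19 = -228)
Z(v, f) = 17 + 4*v (Z(v, f) = v*4 + 17 = 4*v + 17 = 17 + 4*v)
A(x, B) = -686 (A(x, B) = -458 - 228 = -686)
A(-287 + (-9*(-1) - 5), -1034) - Z(-1477, 12) = -686 - (17 + 4*(-1477)) = -686 - (17 - 5908) = -686 - 1*(-5891) = -686 + 5891 = 5205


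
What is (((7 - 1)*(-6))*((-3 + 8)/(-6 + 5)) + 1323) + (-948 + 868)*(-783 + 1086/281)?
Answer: 17937303/281 ≈ 63834.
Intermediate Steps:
(((7 - 1)*(-6))*((-3 + 8)/(-6 + 5)) + 1323) + (-948 + 868)*(-783 + 1086/281) = ((6*(-6))*(5/(-1)) + 1323) - 80*(-783 + 1086*(1/281)) = (-180*(-1) + 1323) - 80*(-783 + 1086/281) = (-36*(-5) + 1323) - 80*(-218937/281) = (180 + 1323) + 17514960/281 = 1503 + 17514960/281 = 17937303/281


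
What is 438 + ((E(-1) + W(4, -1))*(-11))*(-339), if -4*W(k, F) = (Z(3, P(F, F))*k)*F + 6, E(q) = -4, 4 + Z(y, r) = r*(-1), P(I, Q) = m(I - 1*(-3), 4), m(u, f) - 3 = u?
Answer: -107265/2 ≈ -53633.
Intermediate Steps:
m(u, f) = 3 + u
P(I, Q) = 6 + I (P(I, Q) = 3 + (I - 1*(-3)) = 3 + (I + 3) = 3 + (3 + I) = 6 + I)
Z(y, r) = -4 - r (Z(y, r) = -4 + r*(-1) = -4 - r)
W(k, F) = -3/2 - F*k*(-10 - F)/4 (W(k, F) = -(((-4 - (6 + F))*k)*F + 6)/4 = -(((-4 + (-6 - F))*k)*F + 6)/4 = -(((-10 - F)*k)*F + 6)/4 = -((k*(-10 - F))*F + 6)/4 = -(F*k*(-10 - F) + 6)/4 = -(6 + F*k*(-10 - F))/4 = -3/2 - F*k*(-10 - F)/4)
438 + ((E(-1) + W(4, -1))*(-11))*(-339) = 438 + ((-4 + (-3/2 + (¼)*(-1)*4*(10 - 1)))*(-11))*(-339) = 438 + ((-4 + (-3/2 + (¼)*(-1)*4*9))*(-11))*(-339) = 438 + ((-4 + (-3/2 - 9))*(-11))*(-339) = 438 + ((-4 - 21/2)*(-11))*(-339) = 438 - 29/2*(-11)*(-339) = 438 + (319/2)*(-339) = 438 - 108141/2 = -107265/2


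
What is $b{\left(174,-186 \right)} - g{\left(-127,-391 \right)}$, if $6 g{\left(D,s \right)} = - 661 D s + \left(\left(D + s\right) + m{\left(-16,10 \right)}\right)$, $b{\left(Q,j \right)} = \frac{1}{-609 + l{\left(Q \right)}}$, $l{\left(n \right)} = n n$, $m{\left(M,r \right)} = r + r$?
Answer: $\frac{108198103659}{19778} \approx 5.4706 \cdot 10^{6}$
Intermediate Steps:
$m{\left(M,r \right)} = 2 r$
$l{\left(n \right)} = n^{2}$
$b{\left(Q,j \right)} = \frac{1}{-609 + Q^{2}}$
$g{\left(D,s \right)} = \frac{10}{3} + \frac{D}{6} + \frac{s}{6} - \frac{661 D s}{6}$ ($g{\left(D,s \right)} = \frac{- 661 D s + \left(\left(D + s\right) + 2 \cdot 10\right)}{6} = \frac{- 661 D s + \left(\left(D + s\right) + 20\right)}{6} = \frac{- 661 D s + \left(20 + D + s\right)}{6} = \frac{20 + D + s - 661 D s}{6} = \frac{10}{3} + \frac{D}{6} + \frac{s}{6} - \frac{661 D s}{6}$)
$b{\left(174,-186 \right)} - g{\left(-127,-391 \right)} = \frac{1}{-609 + 174^{2}} - \left(\frac{10}{3} + \frac{1}{6} \left(-127\right) + \frac{1}{6} \left(-391\right) - \left(- \frac{83947}{6}\right) \left(-391\right)\right) = \frac{1}{-609 + 30276} - \left(\frac{10}{3} - \frac{127}{6} - \frac{391}{6} - \frac{32823277}{6}\right) = \frac{1}{29667} - - \frac{32823775}{6} = \frac{1}{29667} + \frac{32823775}{6} = \frac{108198103659}{19778}$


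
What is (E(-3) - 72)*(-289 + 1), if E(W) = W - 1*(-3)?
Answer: 20736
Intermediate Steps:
E(W) = 3 + W (E(W) = W + 3 = 3 + W)
(E(-3) - 72)*(-289 + 1) = ((3 - 3) - 72)*(-289 + 1) = (0 - 72)*(-288) = -72*(-288) = 20736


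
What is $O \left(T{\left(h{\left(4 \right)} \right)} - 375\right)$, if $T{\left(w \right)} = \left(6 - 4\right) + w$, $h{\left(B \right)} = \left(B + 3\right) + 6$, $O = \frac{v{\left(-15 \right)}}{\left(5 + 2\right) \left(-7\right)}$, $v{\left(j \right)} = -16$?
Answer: $- \frac{5760}{49} \approx -117.55$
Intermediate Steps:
$O = \frac{16}{49}$ ($O = - \frac{16}{\left(5 + 2\right) \left(-7\right)} = - \frac{16}{7 \left(-7\right)} = - \frac{16}{-49} = \left(-16\right) \left(- \frac{1}{49}\right) = \frac{16}{49} \approx 0.32653$)
$h{\left(B \right)} = 9 + B$ ($h{\left(B \right)} = \left(3 + B\right) + 6 = 9 + B$)
$T{\left(w \right)} = 2 + w$
$O \left(T{\left(h{\left(4 \right)} \right)} - 375\right) = \frac{16 \left(\left(2 + \left(9 + 4\right)\right) - 375\right)}{49} = \frac{16 \left(\left(2 + 13\right) - 375\right)}{49} = \frac{16 \left(15 - 375\right)}{49} = \frac{16}{49} \left(-360\right) = - \frac{5760}{49}$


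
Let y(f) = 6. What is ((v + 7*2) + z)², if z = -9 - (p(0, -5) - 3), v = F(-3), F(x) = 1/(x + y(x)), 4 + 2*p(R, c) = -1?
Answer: 4225/36 ≈ 117.36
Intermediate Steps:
p(R, c) = -5/2 (p(R, c) = -2 + (½)*(-1) = -2 - ½ = -5/2)
F(x) = 1/(6 + x) (F(x) = 1/(x + 6) = 1/(6 + x))
v = ⅓ (v = 1/(6 - 3) = 1/3 = ⅓ ≈ 0.33333)
z = -7/2 (z = -9 - (-5/2 - 3) = -9 - 1*(-11/2) = -9 + 11/2 = -7/2 ≈ -3.5000)
((v + 7*2) + z)² = ((⅓ + 7*2) - 7/2)² = ((⅓ + 14) - 7/2)² = (43/3 - 7/2)² = (65/6)² = 4225/36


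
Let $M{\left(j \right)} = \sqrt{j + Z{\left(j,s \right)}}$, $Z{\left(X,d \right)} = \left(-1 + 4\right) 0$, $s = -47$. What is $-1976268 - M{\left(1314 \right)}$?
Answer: $-1976268 - 3 \sqrt{146} \approx -1.9763 \cdot 10^{6}$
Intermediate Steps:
$Z{\left(X,d \right)} = 0$ ($Z{\left(X,d \right)} = 3 \cdot 0 = 0$)
$M{\left(j \right)} = \sqrt{j}$ ($M{\left(j \right)} = \sqrt{j + 0} = \sqrt{j}$)
$-1976268 - M{\left(1314 \right)} = -1976268 - \sqrt{1314} = -1976268 - 3 \sqrt{146}$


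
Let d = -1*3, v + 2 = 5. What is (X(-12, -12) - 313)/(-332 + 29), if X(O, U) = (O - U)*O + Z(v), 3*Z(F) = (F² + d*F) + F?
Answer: 104/101 ≈ 1.0297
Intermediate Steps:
v = 3 (v = -2 + 5 = 3)
d = -3
Z(F) = -2*F/3 + F²/3 (Z(F) = ((F² - 3*F) + F)/3 = (F² - 2*F)/3 = -2*F/3 + F²/3)
X(O, U) = 1 + O*(O - U) (X(O, U) = (O - U)*O + (⅓)*3*(-2 + 3) = O*(O - U) + (⅓)*3*1 = O*(O - U) + 1 = 1 + O*(O - U))
(X(-12, -12) - 313)/(-332 + 29) = ((1 + (-12)² - 1*(-12)*(-12)) - 313)/(-332 + 29) = ((1 + 144 - 144) - 313)/(-303) = (1 - 313)*(-1/303) = -312*(-1/303) = 104/101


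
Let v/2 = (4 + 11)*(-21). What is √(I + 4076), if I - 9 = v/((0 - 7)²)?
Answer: √199535/7 ≈ 63.813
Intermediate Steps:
v = -630 (v = 2*((4 + 11)*(-21)) = 2*(15*(-21)) = 2*(-315) = -630)
I = -27/7 (I = 9 - 630/(0 - 7)² = 9 - 630/((-7)²) = 9 - 630/49 = 9 - 630*1/49 = 9 - 90/7 = -27/7 ≈ -3.8571)
√(I + 4076) = √(-27/7 + 4076) = √(28505/7) = √199535/7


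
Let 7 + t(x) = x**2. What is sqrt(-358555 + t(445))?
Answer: I*sqrt(160537) ≈ 400.67*I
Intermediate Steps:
t(x) = -7 + x**2
sqrt(-358555 + t(445)) = sqrt(-358555 + (-7 + 445**2)) = sqrt(-358555 + (-7 + 198025)) = sqrt(-358555 + 198018) = sqrt(-160537) = I*sqrt(160537)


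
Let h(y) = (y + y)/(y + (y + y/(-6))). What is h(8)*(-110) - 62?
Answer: -182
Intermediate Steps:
h(y) = 12/11 (h(y) = (2*y)/(y + (y + y*(-1/6))) = (2*y)/(y + (y - y/6)) = (2*y)/(y + 5*y/6) = (2*y)/((11*y/6)) = (2*y)*(6/(11*y)) = 12/11)
h(8)*(-110) - 62 = (12/11)*(-110) - 62 = -120 - 62 = -182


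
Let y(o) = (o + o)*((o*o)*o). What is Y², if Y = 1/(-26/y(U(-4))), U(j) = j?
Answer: 65536/169 ≈ 387.79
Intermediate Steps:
y(o) = 2*o⁴ (y(o) = (2*o)*(o²*o) = (2*o)*o³ = 2*o⁴)
Y = -256/13 (Y = 1/(-26/(2*(-4)⁴)) = 1/(-26/(2*256)) = 1/(-26/512) = 1/(-26*1/512) = 1/(-13/256) = -256/13 ≈ -19.692)
Y² = (-256/13)² = 65536/169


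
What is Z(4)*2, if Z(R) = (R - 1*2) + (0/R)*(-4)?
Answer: 4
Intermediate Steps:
Z(R) = -2 + R (Z(R) = (R - 2) + 0*(-4) = (-2 + R) + 0 = -2 + R)
Z(4)*2 = (-2 + 4)*2 = 2*2 = 4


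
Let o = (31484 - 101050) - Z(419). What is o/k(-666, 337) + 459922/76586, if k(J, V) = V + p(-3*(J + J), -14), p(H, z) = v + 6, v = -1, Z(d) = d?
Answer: -2601288943/13096206 ≈ -198.63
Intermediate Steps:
p(H, z) = 5 (p(H, z) = -1 + 6 = 5)
o = -69985 (o = (31484 - 101050) - 1*419 = -69566 - 419 = -69985)
k(J, V) = 5 + V (k(J, V) = V + 5 = 5 + V)
o/k(-666, 337) + 459922/76586 = -69985/(5 + 337) + 459922/76586 = -69985/342 + 459922*(1/76586) = -69985*1/342 + 229961/38293 = -69985/342 + 229961/38293 = -2601288943/13096206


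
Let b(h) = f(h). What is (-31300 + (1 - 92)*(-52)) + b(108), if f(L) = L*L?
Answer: -14904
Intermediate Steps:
f(L) = L²
b(h) = h²
(-31300 + (1 - 92)*(-52)) + b(108) = (-31300 + (1 - 92)*(-52)) + 108² = (-31300 - 91*(-52)) + 11664 = (-31300 + 4732) + 11664 = -26568 + 11664 = -14904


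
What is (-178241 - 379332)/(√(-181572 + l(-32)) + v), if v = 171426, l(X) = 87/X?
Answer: -1019546763712/313461920541 + 2230292*I*√1291198/313461920541 ≈ -3.2525 + 0.0080849*I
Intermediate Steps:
(-178241 - 379332)/(√(-181572 + l(-32)) + v) = (-178241 - 379332)/(√(-181572 + 87/(-32)) + 171426) = -557573/(√(-181572 + 87*(-1/32)) + 171426) = -557573/(√(-181572 - 87/32) + 171426) = -557573/(√(-5810391/32) + 171426) = -557573/(3*I*√1291198/8 + 171426) = -557573/(171426 + 3*I*√1291198/8)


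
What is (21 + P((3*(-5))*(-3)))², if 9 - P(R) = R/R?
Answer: 841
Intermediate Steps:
P(R) = 8 (P(R) = 9 - R/R = 9 - 1*1 = 9 - 1 = 8)
(21 + P((3*(-5))*(-3)))² = (21 + 8)² = 29² = 841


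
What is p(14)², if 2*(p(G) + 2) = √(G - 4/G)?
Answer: 52/7 - 8*√42/7 ≈ 0.022011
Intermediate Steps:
p(G) = -2 + √(G - 4/G)/2
p(14)² = (-2 + √(14 - 4/14)/2)² = (-2 + √(14 - 4*1/14)/2)² = (-2 + √(14 - 2/7)/2)² = (-2 + √(96/7)/2)² = (-2 + (4*√42/7)/2)² = (-2 + 2*√42/7)²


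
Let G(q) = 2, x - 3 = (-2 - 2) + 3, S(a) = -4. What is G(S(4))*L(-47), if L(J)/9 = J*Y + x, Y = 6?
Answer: -5040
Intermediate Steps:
x = 2 (x = 3 + ((-2 - 2) + 3) = 3 + (-4 + 3) = 3 - 1 = 2)
L(J) = 18 + 54*J (L(J) = 9*(J*6 + 2) = 9*(6*J + 2) = 9*(2 + 6*J) = 18 + 54*J)
G(S(4))*L(-47) = 2*(18 + 54*(-47)) = 2*(18 - 2538) = 2*(-2520) = -5040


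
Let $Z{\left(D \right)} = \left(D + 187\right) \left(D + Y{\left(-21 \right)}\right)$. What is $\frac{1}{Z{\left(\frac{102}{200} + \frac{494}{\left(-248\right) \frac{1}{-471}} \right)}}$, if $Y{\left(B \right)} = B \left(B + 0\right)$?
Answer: $\frac{2402500}{3731460617709} \approx 6.4385 \cdot 10^{-7}$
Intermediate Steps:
$Y{\left(B \right)} = B^{2}$ ($Y{\left(B \right)} = B B = B^{2}$)
$Z{\left(D \right)} = \left(187 + D\right) \left(441 + D\right)$ ($Z{\left(D \right)} = \left(D + 187\right) \left(D + \left(-21\right)^{2}\right) = \left(187 + D\right) \left(D + 441\right) = \left(187 + D\right) \left(441 + D\right)$)
$\frac{1}{Z{\left(\frac{102}{200} + \frac{494}{\left(-248\right) \frac{1}{-471}} \right)}} = \frac{1}{82467 + \left(\frac{102}{200} + \frac{494}{\left(-248\right) \frac{1}{-471}}\right)^{2} + 628 \left(\frac{102}{200} + \frac{494}{\left(-248\right) \frac{1}{-471}}\right)} = \frac{1}{82467 + \left(102 \cdot \frac{1}{200} + \frac{494}{\left(-248\right) \left(- \frac{1}{471}\right)}\right)^{2} + 628 \left(102 \cdot \frac{1}{200} + \frac{494}{\left(-248\right) \left(- \frac{1}{471}\right)}\right)} = \frac{1}{82467 + \left(\frac{51}{100} + \frac{494}{\frac{248}{471}}\right)^{2} + 628 \left(\frac{51}{100} + \frac{494}{\frac{248}{471}}\right)} = \frac{1}{82467 + \left(\frac{51}{100} + 494 \cdot \frac{471}{248}\right)^{2} + 628 \left(\frac{51}{100} + 494 \cdot \frac{471}{248}\right)} = \frac{1}{82467 + \left(\frac{51}{100} + \frac{116337}{124}\right)^{2} + 628 \left(\frac{51}{100} + \frac{116337}{124}\right)} = \frac{1}{82467 + \left(\frac{1455003}{1550}\right)^{2} + 628 \cdot \frac{1455003}{1550}} = \frac{1}{82467 + \frac{2117033730009}{2402500} + \frac{456870942}{775}} = \frac{1}{\frac{3731460617709}{2402500}} = \frac{2402500}{3731460617709}$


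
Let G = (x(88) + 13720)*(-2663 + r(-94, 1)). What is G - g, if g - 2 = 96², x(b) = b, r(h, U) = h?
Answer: -38077874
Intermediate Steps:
G = -38068656 (G = (88 + 13720)*(-2663 - 94) = 13808*(-2757) = -38068656)
g = 9218 (g = 2 + 96² = 2 + 9216 = 9218)
G - g = -38068656 - 1*9218 = -38068656 - 9218 = -38077874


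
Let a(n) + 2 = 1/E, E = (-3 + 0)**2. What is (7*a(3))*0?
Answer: 0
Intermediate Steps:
E = 9 (E = (-3)**2 = 9)
a(n) = -17/9 (a(n) = -2 + 1/9 = -17/9)
(7*a(3))*0 = (7*(-17/9))*0 = -119/9*0 = 0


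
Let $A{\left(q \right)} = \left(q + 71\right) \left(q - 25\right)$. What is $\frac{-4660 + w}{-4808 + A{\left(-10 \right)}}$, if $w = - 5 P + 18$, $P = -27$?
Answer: $\frac{4507}{6943} \approx 0.64914$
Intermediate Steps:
$A{\left(q \right)} = \left(-25 + q\right) \left(71 + q\right)$ ($A{\left(q \right)} = \left(71 + q\right) \left(-25 + q\right) = \left(-25 + q\right) \left(71 + q\right)$)
$w = 153$ ($w = \left(-5\right) \left(-27\right) + 18 = 135 + 18 = 153$)
$\frac{-4660 + w}{-4808 + A{\left(-10 \right)}} = \frac{-4660 + 153}{-4808 + \left(-1775 + \left(-10\right)^{2} + 46 \left(-10\right)\right)} = - \frac{4507}{-4808 - 2135} = - \frac{4507}{-6943} = \left(-4507\right) \left(- \frac{1}{6943}\right) = \frac{4507}{6943}$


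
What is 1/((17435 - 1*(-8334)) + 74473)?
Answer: 1/100242 ≈ 9.9759e-6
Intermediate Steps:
1/((17435 - 1*(-8334)) + 74473) = 1/((17435 + 8334) + 74473) = 1/(25769 + 74473) = 1/100242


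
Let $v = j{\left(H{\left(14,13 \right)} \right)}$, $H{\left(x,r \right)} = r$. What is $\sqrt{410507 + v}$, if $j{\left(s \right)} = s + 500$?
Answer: $2 \sqrt{102755} \approx 641.11$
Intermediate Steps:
$j{\left(s \right)} = 500 + s$
$v = 513$ ($v = 500 + 13 = 513$)
$\sqrt{410507 + v} = \sqrt{410507 + 513} = \sqrt{411020} = 2 \sqrt{102755}$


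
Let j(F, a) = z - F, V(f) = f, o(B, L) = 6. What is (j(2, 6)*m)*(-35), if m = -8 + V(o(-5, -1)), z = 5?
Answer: 210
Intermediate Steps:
j(F, a) = 5 - F
m = -2 (m = -8 + 6 = -2)
(j(2, 6)*m)*(-35) = ((5 - 1*2)*(-2))*(-35) = ((5 - 2)*(-2))*(-35) = (3*(-2))*(-35) = -6*(-35) = 210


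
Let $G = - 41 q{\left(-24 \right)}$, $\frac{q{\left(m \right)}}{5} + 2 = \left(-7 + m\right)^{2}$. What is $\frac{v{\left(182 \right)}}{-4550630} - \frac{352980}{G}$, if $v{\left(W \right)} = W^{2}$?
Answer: $\frac{3264835438}{1825777765} \approx 1.7882$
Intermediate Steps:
$q{\left(m \right)} = -10 + 5 \left(-7 + m\right)^{2}$
$G = -196595$ ($G = - 41 \left(-10 + 5 \left(-7 - 24\right)^{2}\right) = - 41 \left(-10 + 5 \left(-31\right)^{2}\right) = - 41 \left(-10 + 5 \cdot 961\right) = - 41 \left(-10 + 4805\right) = \left(-41\right) 4795 = -196595$)
$\frac{v{\left(182 \right)}}{-4550630} - \frac{352980}{G} = \frac{182^{2}}{-4550630} - \frac{352980}{-196595} = 33124 \left(- \frac{1}{4550630}\right) - - \frac{70596}{39319} = - \frac{338}{46435} + \frac{70596}{39319} = \frac{3264835438}{1825777765}$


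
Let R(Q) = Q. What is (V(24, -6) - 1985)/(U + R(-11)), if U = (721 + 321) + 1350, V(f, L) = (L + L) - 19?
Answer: -2016/2381 ≈ -0.84670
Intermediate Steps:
V(f, L) = -19 + 2*L (V(f, L) = 2*L - 19 = -19 + 2*L)
U = 2392 (U = 1042 + 1350 = 2392)
(V(24, -6) - 1985)/(U + R(-11)) = ((-19 + 2*(-6)) - 1985)/(2392 - 11) = ((-19 - 12) - 1985)/2381 = (-31 - 1985)*(1/2381) = -2016*1/2381 = -2016/2381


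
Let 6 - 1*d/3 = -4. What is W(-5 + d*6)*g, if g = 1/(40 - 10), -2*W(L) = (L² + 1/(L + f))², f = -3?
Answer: -27746566785001/1775040 ≈ -1.5632e+7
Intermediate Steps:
d = 30 (d = 18 - 3*(-4) = 18 + 12 = 30)
W(L) = -(L² + 1/(-3 + L))²/2 (W(L) = -(L² + 1/(L - 3))²/2 = -(L² + 1/(-3 + L))²/2)
g = 1/30 ≈ 0.033333
W(-5 + d*6)*g = -(1 + (-5 + 30*6)³ - 3*(-5 + 30*6)²)²/(2*(-3 + (-5 + 30*6))²)*(1/30) = -(1 + (-5 + 180)³ - 3*(-5 + 180)²)²/(2*(-3 + (-5 + 180))²)*(1/30) = -(1 + 175³ - 3*175²)²/(2*(-3 + 175)²)*(1/30) = -½*(1 + 5359375 - 3*30625)²/172²*(1/30) = -½*1/29584*(1 + 5359375 - 91875)²*(1/30) = -½*1/29584*5267501²*(1/30) = -½*1/29584*27746566785001*(1/30) = -27746566785001/59168*1/30 = -27746566785001/1775040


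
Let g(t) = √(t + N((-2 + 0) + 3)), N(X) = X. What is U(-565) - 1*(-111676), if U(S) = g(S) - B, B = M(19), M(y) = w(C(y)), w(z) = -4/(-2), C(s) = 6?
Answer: 111674 + 2*I*√141 ≈ 1.1167e+5 + 23.749*I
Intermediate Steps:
w(z) = 2 (w(z) = -4*(-½) = 2)
M(y) = 2
B = 2
g(t) = √(1 + t) (g(t) = √(t + ((-2 + 0) + 3)) = √(t + (-2 + 3)) = √(t + 1) = √(1 + t))
U(S) = -2 + √(1 + S) (U(S) = √(1 + S) - 1*2 = √(1 + S) - 2 = -2 + √(1 + S))
U(-565) - 1*(-111676) = (-2 + √(1 - 565)) - 1*(-111676) = (-2 + √(-564)) + 111676 = (-2 + 2*I*√141) + 111676 = 111674 + 2*I*√141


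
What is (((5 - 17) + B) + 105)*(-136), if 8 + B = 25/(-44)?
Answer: -126310/11 ≈ -11483.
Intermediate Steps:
B = -377/44 (B = -8 + 25/(-44) = -8 + 25*(-1/44) = -8 - 25/44 = -377/44 ≈ -8.5682)
(((5 - 17) + B) + 105)*(-136) = (((5 - 17) - 377/44) + 105)*(-136) = ((-12 - 377/44) + 105)*(-136) = (-905/44 + 105)*(-136) = (3715/44)*(-136) = -126310/11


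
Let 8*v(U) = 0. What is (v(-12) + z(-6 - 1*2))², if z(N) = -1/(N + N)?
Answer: 1/256 ≈ 0.0039063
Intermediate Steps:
v(U) = 0 (v(U) = (⅛)*0 = 0)
z(N) = -1/(2*N)
(v(-12) + z(-6 - 1*2))² = (0 - 1/(2*(-6 - 1*2)))² = (0 - 1/(2*(-6 - 2)))² = (0 - ½/(-8))² = (0 - ½*(-⅛))² = (0 + 1/16)² = (1/16)² = 1/256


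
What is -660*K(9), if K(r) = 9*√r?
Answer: -17820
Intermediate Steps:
-660*K(9) = -5940*√9 = -5940*3 = -660*27 = -17820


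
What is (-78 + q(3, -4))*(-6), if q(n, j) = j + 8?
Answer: 444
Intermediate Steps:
q(n, j) = 8 + j
(-78 + q(3, -4))*(-6) = (-78 + (8 - 4))*(-6) = (-78 + 4)*(-6) = -74*(-6) = 444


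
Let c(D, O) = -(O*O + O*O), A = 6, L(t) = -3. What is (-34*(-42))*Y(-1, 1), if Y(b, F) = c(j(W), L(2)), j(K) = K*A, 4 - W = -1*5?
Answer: -25704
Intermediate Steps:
W = 9 (W = 4 - (-1)*5 = 4 - 1*(-5) = 4 + 5 = 9)
j(K) = 6*K (j(K) = K*6 = 6*K)
c(D, O) = -2*O**2 (c(D, O) = -(O**2 + O**2) = -2*O**2)
Y(b, F) = -18 (Y(b, F) = -2*(-3)**2 = -2*9 = -18)
(-34*(-42))*Y(-1, 1) = -34*(-42)*(-18) = 1428*(-18) = -25704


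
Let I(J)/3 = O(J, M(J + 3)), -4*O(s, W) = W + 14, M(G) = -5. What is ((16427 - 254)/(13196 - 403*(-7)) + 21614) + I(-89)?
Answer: 461465995/21356 ≈ 21608.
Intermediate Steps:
O(s, W) = -7/2 - W/4 (O(s, W) = -(W + 14)/4 = -(14 + W)/4 = -7/2 - W/4)
I(J) = -27/4 (I(J) = 3*(-7/2 - ¼*(-5)) = 3*(-7/2 + 5/4) = 3*(-9/4) = -27/4)
((16427 - 254)/(13196 - 403*(-7)) + 21614) + I(-89) = ((16427 - 254)/(13196 - 403*(-7)) + 21614) - 27/4 = (16173/(13196 + 2821) + 21614) - 27/4 = (16173/16017 + 21614) - 27/4 = (16173*(1/16017) + 21614) - 27/4 = (5391/5339 + 21614) - 27/4 = 115402537/5339 - 27/4 = 461465995/21356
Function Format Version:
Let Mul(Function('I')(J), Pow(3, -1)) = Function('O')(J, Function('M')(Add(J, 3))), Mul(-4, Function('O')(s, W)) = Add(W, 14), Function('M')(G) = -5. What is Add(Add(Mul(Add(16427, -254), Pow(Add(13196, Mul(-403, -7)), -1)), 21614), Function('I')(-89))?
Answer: Rational(461465995, 21356) ≈ 21608.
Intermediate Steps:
Function('O')(s, W) = Add(Rational(-7, 2), Mul(Rational(-1, 4), W)) (Function('O')(s, W) = Mul(Rational(-1, 4), Add(W, 14)) = Mul(Rational(-1, 4), Add(14, W)) = Add(Rational(-7, 2), Mul(Rational(-1, 4), W)))
Function('I')(J) = Rational(-27, 4) (Function('I')(J) = Mul(3, Add(Rational(-7, 2), Mul(Rational(-1, 4), -5))) = Mul(3, Add(Rational(-7, 2), Rational(5, 4))) = Mul(3, Rational(-9, 4)) = Rational(-27, 4))
Add(Add(Mul(Add(16427, -254), Pow(Add(13196, Mul(-403, -7)), -1)), 21614), Function('I')(-89)) = Add(Add(Mul(Add(16427, -254), Pow(Add(13196, Mul(-403, -7)), -1)), 21614), Rational(-27, 4)) = Add(Add(Mul(16173, Pow(Add(13196, 2821), -1)), 21614), Rational(-27, 4)) = Add(Add(Mul(16173, Pow(16017, -1)), 21614), Rational(-27, 4)) = Add(Add(Mul(16173, Rational(1, 16017)), 21614), Rational(-27, 4)) = Add(Add(Rational(5391, 5339), 21614), Rational(-27, 4)) = Add(Rational(115402537, 5339), Rational(-27, 4)) = Rational(461465995, 21356)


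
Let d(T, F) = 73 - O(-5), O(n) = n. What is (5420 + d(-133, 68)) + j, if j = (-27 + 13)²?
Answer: 5694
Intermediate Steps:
j = 196 (j = (-14)² = 196)
d(T, F) = 78 (d(T, F) = 73 - 1*(-5) = 73 + 5 = 78)
(5420 + d(-133, 68)) + j = (5420 + 78) + 196 = 5498 + 196 = 5694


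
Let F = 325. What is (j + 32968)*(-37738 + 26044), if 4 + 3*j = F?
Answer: -386779050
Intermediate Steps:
j = 107 (j = -4/3 + (⅓)*325 = -4/3 + 325/3 = 107)
(j + 32968)*(-37738 + 26044) = (107 + 32968)*(-37738 + 26044) = 33075*(-11694) = -386779050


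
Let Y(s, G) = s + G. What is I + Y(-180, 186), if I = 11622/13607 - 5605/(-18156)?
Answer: 1769568419/247048692 ≈ 7.1628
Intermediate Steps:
Y(s, G) = G + s
I = 287276267/247048692 (I = 11622*(1/13607) - 5605*(-1/18156) = 11622/13607 + 5605/18156 = 287276267/247048692 ≈ 1.1628)
I + Y(-180, 186) = 287276267/247048692 + (186 - 180) = 287276267/247048692 + 6 = 1769568419/247048692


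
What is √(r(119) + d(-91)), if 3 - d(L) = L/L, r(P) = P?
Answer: 11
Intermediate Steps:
d(L) = 2 (d(L) = 3 - L/L = 3 - 1*1 = 3 - 1 = 2)
√(r(119) + d(-91)) = √(119 + 2) = √121 = 11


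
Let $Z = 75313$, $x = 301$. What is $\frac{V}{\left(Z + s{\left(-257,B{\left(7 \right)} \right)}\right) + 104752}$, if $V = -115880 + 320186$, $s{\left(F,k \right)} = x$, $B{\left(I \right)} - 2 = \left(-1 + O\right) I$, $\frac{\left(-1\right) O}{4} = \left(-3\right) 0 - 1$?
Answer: $\frac{34051}{30061} \approx 1.1327$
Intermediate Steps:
$O = 4$ ($O = - 4 \left(\left(-3\right) 0 - 1\right) = - 4 \left(0 - 1\right) = \left(-4\right) \left(-1\right) = 4$)
$B{\left(I \right)} = 2 + 3 I$ ($B{\left(I \right)} = 2 + \left(-1 + 4\right) I = 2 + 3 I$)
$s{\left(F,k \right)} = 301$
$V = 204306$
$\frac{V}{\left(Z + s{\left(-257,B{\left(7 \right)} \right)}\right) + 104752} = \frac{204306}{\left(75313 + 301\right) + 104752} = \frac{204306}{75614 + 104752} = \frac{204306}{180366} = 204306 \cdot \frac{1}{180366} = \frac{34051}{30061}$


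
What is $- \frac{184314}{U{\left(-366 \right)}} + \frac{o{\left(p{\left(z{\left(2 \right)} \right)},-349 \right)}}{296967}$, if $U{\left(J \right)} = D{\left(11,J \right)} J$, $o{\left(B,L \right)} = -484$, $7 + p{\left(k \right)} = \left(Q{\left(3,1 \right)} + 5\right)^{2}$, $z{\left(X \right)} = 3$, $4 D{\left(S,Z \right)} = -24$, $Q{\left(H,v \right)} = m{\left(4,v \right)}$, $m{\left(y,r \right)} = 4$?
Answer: $- \frac{276445649}{3293634} \approx -83.933$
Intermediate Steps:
$Q{\left(H,v \right)} = 4$
$D{\left(S,Z \right)} = -6$ ($D{\left(S,Z \right)} = \frac{1}{4} \left(-24\right) = -6$)
$p{\left(k \right)} = 74$ ($p{\left(k \right)} = -7 + \left(4 + 5\right)^{2} = -7 + 9^{2} = -7 + 81 = 74$)
$U{\left(J \right)} = - 6 J$
$- \frac{184314}{U{\left(-366 \right)}} + \frac{o{\left(p{\left(z{\left(2 \right)} \right)},-349 \right)}}{296967} = - \frac{184314}{\left(-6\right) \left(-366\right)} - \frac{484}{296967} = - \frac{184314}{2196} - \frac{44}{26997} = \left(-184314\right) \frac{1}{2196} - \frac{44}{26997} = - \frac{30719}{366} - \frac{44}{26997} = - \frac{276445649}{3293634}$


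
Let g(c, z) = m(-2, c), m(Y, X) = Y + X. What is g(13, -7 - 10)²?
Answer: 121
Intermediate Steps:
m(Y, X) = X + Y
g(c, z) = -2 + c (g(c, z) = c - 2 = -2 + c)
g(13, -7 - 10)² = (-2 + 13)² = 11² = 121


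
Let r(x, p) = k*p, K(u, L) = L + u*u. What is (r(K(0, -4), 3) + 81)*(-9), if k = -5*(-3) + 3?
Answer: -1215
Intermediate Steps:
K(u, L) = L + u²
k = 18 (k = 15 + 3 = 18)
r(x, p) = 18*p
(r(K(0, -4), 3) + 81)*(-9) = (18*3 + 81)*(-9) = (54 + 81)*(-9) = 135*(-9) = -1215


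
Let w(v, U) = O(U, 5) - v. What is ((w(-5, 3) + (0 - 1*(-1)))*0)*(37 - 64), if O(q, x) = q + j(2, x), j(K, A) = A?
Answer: 0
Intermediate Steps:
O(q, x) = q + x
w(v, U) = 5 + U - v (w(v, U) = (U + 5) - v = (5 + U) - v = 5 + U - v)
((w(-5, 3) + (0 - 1*(-1)))*0)*(37 - 64) = (((5 + 3 - 1*(-5)) + (0 - 1*(-1)))*0)*(37 - 64) = (((5 + 3 + 5) + (0 + 1))*0)*(-27) = ((13 + 1)*0)*(-27) = (14*0)*(-27) = 0*(-27) = 0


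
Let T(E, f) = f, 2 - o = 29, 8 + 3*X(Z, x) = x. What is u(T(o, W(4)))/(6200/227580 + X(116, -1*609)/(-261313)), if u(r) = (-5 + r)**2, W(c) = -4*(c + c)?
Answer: 1356898326121/27782437 ≈ 48840.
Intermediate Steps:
X(Z, x) = -8/3 + x/3
W(c) = -8*c
o = -27 (o = 2 - 1*29 = 2 - 29 = -27)
u(T(o, W(4)))/(6200/227580 + X(116, -1*609)/(-261313)) = (-5 - 8*4)**2/(6200/227580 + (-8/3 + (-1*609)/3)/(-261313)) = (-5 - 32)**2/(6200*(1/227580) + (-8/3 + (1/3)*(-609))*(-1/261313)) = (-37)**2/(310/11379 + (-8/3 - 203)*(-1/261313)) = 1369/(310/11379 - 617/3*(-1/261313)) = 1369/(310/11379 + 617/783939) = 1369/(27782437/991160209) = 1369*(991160209/27782437) = 1356898326121/27782437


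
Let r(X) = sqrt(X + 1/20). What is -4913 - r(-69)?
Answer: -4913 - I*sqrt(6895)/10 ≈ -4913.0 - 8.3036*I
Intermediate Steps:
r(X) = sqrt(1/20 + X) (r(X) = sqrt(X + 1/20) = sqrt(1/20 + X))
-4913 - r(-69) = -4913 - sqrt(5 + 100*(-69))/10 = -4913 - sqrt(5 - 6900)/10 = -4913 - sqrt(-6895)/10 = -4913 - I*sqrt(6895)/10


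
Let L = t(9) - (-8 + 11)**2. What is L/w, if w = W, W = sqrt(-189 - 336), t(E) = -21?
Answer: 2*I*sqrt(21)/7 ≈ 1.3093*I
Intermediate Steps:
W = 5*I*sqrt(21) (W = sqrt(-525) = 5*I*sqrt(21) ≈ 22.913*I)
L = -30 (L = -21 - (-8 + 11)**2 = -21 - 1*3**2 = -21 - 1*9 = -21 - 9 = -30)
w = 5*I*sqrt(21) ≈ 22.913*I
L/w = -30*(-I*sqrt(21)/105) = -(-2)*I*sqrt(21)/7 = 2*I*sqrt(21)/7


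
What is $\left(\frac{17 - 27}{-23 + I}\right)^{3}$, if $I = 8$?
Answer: $\frac{8}{27} \approx 0.2963$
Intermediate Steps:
$\left(\frac{17 - 27}{-23 + I}\right)^{3} = \left(\frac{17 - 27}{-23 + 8}\right)^{3} = \left(- \frac{10}{-15}\right)^{3} = \left(\left(-10\right) \left(- \frac{1}{15}\right)\right)^{3} = \left(\frac{2}{3}\right)^{3} = \frac{8}{27}$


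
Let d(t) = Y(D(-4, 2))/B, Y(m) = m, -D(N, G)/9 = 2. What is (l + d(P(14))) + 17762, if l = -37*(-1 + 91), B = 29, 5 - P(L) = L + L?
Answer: 418510/29 ≈ 14431.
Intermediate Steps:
D(N, G) = -18 (D(N, G) = -9*2 = -18)
P(L) = 5 - 2*L (P(L) = 5 - (L + L) = 5 - 2*L)
l = -3330 (l = -37*90 = -3330)
d(t) = -18/29
(l + d(P(14))) + 17762 = (-3330 - 18/29) + 17762 = -96588/29 + 17762 = 418510/29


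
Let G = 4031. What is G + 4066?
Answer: 8097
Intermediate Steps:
G + 4066 = 4031 + 4066 = 8097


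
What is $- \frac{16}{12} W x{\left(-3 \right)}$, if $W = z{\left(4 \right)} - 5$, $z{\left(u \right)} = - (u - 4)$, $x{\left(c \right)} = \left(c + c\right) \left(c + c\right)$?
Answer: $240$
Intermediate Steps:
$x{\left(c \right)} = 4 c^{2}$ ($x{\left(c \right)} = 2 c 2 c = 4 c^{2}$)
$z{\left(u \right)} = 4 - u$ ($z{\left(u \right)} = - (-4 + u) = 4 - u$)
$W = -5$ ($W = \left(4 - 4\right) - 5 = 0 - 5 = -5$)
$- \frac{16}{12} W x{\left(-3 \right)} = - \frac{16}{12} \left(-5\right) 4 \left(-3\right)^{2} = \left(-16\right) \frac{1}{12} \left(-5\right) 4 \cdot 9 = \left(- \frac{4}{3}\right) \left(-5\right) 36 = \frac{20}{3} \cdot 36 = 240$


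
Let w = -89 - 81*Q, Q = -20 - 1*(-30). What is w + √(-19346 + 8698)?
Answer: -899 + 22*I*√22 ≈ -899.0 + 103.19*I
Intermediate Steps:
Q = 10 (Q = -20 + 30 = 10)
w = -899 (w = -89 - 81*10 = -89 - 810 = -899)
w + √(-19346 + 8698) = -899 + √(-19346 + 8698) = -899 + √(-10648) = -899 + 22*I*√22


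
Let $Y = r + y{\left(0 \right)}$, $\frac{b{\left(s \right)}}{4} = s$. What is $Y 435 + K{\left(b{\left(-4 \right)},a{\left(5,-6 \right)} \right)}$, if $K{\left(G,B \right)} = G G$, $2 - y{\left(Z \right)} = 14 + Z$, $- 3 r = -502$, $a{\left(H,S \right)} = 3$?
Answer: $67826$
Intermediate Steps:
$b{\left(s \right)} = 4 s$
$r = \frac{502}{3}$ ($r = \left(- \frac{1}{3}\right) \left(-502\right) = \frac{502}{3} \approx 167.33$)
$y{\left(Z \right)} = -12 - Z$ ($y{\left(Z \right)} = 2 - \left(14 + Z\right) = -12 - Z$)
$Y = \frac{466}{3}$ ($Y = \frac{502}{3} - 12 = \frac{466}{3} \approx 155.33$)
$K{\left(G,B \right)} = G^{2}$
$Y 435 + K{\left(b{\left(-4 \right)},a{\left(5,-6 \right)} \right)} = \frac{466}{3} \cdot 435 + \left(4 \left(-4\right)\right)^{2} = 67570 + \left(-16\right)^{2} = 67570 + 256 = 67826$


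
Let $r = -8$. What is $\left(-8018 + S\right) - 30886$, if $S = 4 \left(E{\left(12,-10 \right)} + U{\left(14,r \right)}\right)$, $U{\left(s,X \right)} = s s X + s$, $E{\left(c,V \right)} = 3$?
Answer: $-45108$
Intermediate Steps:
$U{\left(s,X \right)} = s + X s^{2}$ ($U{\left(s,X \right)} = s^{2} X + s = X s^{2} + s = s + X s^{2}$)
$S = -6204$ ($S = 4 \left(3 + 14 \left(1 - 112\right)\right) = 4 \left(3 + 14 \left(-111\right)\right) = 4 \left(3 - 1554\right) = 4 \left(-1551\right) = -6204$)
$\left(-8018 + S\right) - 30886 = \left(-8018 - 6204\right) - 30886 = -14222 - 30886 = -45108$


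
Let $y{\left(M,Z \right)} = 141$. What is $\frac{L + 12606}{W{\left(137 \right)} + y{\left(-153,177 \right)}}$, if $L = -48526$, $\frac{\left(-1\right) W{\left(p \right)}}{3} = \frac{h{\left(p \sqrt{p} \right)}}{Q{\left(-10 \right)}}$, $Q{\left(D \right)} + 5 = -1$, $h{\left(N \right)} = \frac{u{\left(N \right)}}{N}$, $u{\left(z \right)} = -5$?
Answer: $- \frac{52092731864640}{204484275947} - \frac{49210400 \sqrt{137}}{204484275947} \approx -254.75$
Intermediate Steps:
$h{\left(N \right)} = - \frac{5}{N}$
$Q{\left(D \right)} = -6$ ($Q{\left(D \right)} = -5 - 1 = -6$)
$W{\left(p \right)} = - \frac{5}{2 p^{\frac{3}{2}}}$ ($W{\left(p \right)} = - 3 \frac{\left(-5\right) \frac{1}{p \sqrt{p}}}{-6} = - 3 - \frac{5}{p^{\frac{3}{2}}} \left(- \frac{1}{6}\right) = - 3 \frac{5}{6 p^{\frac{3}{2}}} = - \frac{5}{2 p^{\frac{3}{2}}}$)
$\frac{L + 12606}{W{\left(137 \right)} + y{\left(-153,177 \right)}} = \frac{-48526 + 12606}{- \frac{5}{2 \cdot 137 \sqrt{137}} + 141} = - \frac{35920}{- \frac{5 \frac{\sqrt{137}}{18769}}{2} + 141} = - \frac{35920}{- \frac{5 \sqrt{137}}{37538} + 141} = - \frac{35920}{141 - \frac{5 \sqrt{137}}{37538}}$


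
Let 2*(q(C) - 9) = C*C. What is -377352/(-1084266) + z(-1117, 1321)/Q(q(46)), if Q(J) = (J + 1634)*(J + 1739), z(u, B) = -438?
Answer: 15769297/45318303 ≈ 0.34797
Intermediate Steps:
q(C) = 9 + C**2/2 (q(C) = 9 + (C*C)/2 = 9 + C**2/2)
Q(J) = (1634 + J)*(1739 + J)
-377352/(-1084266) + z(-1117, 1321)/Q(q(46)) = -377352/(-1084266) - 438/(2841526 + (9 + (1/2)*46**2)**2 + 3373*(9 + (1/2)*46**2)) = -377352*(-1/1084266) - 438/(2841526 + (9 + (1/2)*2116)**2 + 3373*(9 + (1/2)*2116)) = 6988/20079 - 438/(2841526 + (9 + 1058)**2 + 3373*(9 + 1058)) = 6988/20079 - 438/(2841526 + 1067**2 + 3373*1067) = 6988/20079 - 438/(2841526 + 1138489 + 3598991) = 6988/20079 - 438/7579006 = 6988/20079 - 438*1/7579006 = 6988/20079 - 3/51911 = 15769297/45318303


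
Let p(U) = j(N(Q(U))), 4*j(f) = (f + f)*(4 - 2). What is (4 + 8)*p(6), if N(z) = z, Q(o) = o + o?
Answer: 144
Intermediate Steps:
Q(o) = 2*o
j(f) = f (j(f) = ((f + f)*(4 - 2))/4 = ((2*f)*2)/4 = (4*f)/4 = f)
p(U) = 2*U
(4 + 8)*p(6) = (4 + 8)*(2*6) = 12*12 = 144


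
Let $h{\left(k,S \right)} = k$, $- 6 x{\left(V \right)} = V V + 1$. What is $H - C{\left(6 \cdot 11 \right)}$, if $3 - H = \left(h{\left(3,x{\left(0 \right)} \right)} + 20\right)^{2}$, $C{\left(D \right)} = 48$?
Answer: $-574$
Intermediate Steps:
$x{\left(V \right)} = - \frac{1}{6} - \frac{V^{2}}{6}$ ($x{\left(V \right)} = - \frac{V V + 1}{6} = - \frac{V^{2} + 1}{6} = - \frac{1 + V^{2}}{6} = - \frac{1}{6} - \frac{V^{2}}{6}$)
$H = -526$ ($H = 3 - \left(3 + 20\right)^{2} = 3 - 23^{2} = 3 - 529 = -526$)
$H - C{\left(6 \cdot 11 \right)} = -526 - 48 = -574$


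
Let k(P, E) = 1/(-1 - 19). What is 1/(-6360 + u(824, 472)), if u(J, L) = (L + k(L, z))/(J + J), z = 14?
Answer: -32960/209616161 ≈ -0.00015724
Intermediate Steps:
k(P, E) = -1/20 (k(P, E) = 1/(-20) = -1/20)
u(J, L) = (-1/20 + L)/(2*J) (u(J, L) = (L - 1/20)/(J + J) = (-1/20 + L)/((2*J)) = (-1/20 + L)*(1/(2*J)) = (-1/20 + L)/(2*J))
1/(-6360 + u(824, 472)) = 1/(-6360 + (1/40)*(-1 + 20*472)/824) = 1/(-6360 + (1/40)*(1/824)*(-1 + 9440)) = 1/(-6360 + (1/40)*(1/824)*9439) = 1/(-6360 + 9439/32960) = 1/(-209616161/32960) = -32960/209616161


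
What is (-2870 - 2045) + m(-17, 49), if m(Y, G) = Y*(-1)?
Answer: -4898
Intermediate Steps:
m(Y, G) = -Y
(-2870 - 2045) + m(-17, 49) = (-2870 - 2045) - 1*(-17) = -4915 + 17 = -4898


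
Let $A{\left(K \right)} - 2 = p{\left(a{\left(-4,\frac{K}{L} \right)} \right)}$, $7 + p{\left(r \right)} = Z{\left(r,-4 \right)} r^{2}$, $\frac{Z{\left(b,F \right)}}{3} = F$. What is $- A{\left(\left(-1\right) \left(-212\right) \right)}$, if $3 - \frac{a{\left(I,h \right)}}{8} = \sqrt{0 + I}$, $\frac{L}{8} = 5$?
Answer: $3845 - 9216 i \approx 3845.0 - 9216.0 i$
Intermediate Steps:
$Z{\left(b,F \right)} = 3 F$
$L = 40$ ($L = 8 \cdot 5 = 40$)
$a{\left(I,h \right)} = 24 - 8 \sqrt{I}$ ($a{\left(I,h \right)} = 24 - 8 \sqrt{0 + I} = 24 - 8 \sqrt{I}$)
$p{\left(r \right)} = -7 - 12 r^{2}$ ($p{\left(r \right)} = -7 + 3 \left(-4\right) r^{2} = -7 - 12 r^{2}$)
$A{\left(K \right)} = -5 - 12 \left(24 - 16 i\right)^{2}$ ($A{\left(K \right)} = 2 - \left(7 + 12 \left(24 - 8 \sqrt{-4}\right)^{2}\right) = 2 - \left(7 + 12 \left(24 - 8 \cdot 2 i\right)^{2}\right) = 2 - \left(7 + 12 \left(24 - 16 i\right)^{2}\right) = -5 - 12 \left(24 - 16 i\right)^{2}$)
$- A{\left(\left(-1\right) \left(-212\right) \right)} = - (-3845 + 9216 i) = 3845 - 9216 i$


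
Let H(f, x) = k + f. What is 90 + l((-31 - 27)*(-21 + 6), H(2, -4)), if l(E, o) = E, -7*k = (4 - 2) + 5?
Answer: 960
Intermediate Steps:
k = -1 (k = -((4 - 2) + 5)/7 = -(2 + 5)/7 = -1/7*7 = -1)
H(f, x) = -1 + f
90 + l((-31 - 27)*(-21 + 6), H(2, -4)) = 90 + (-31 - 27)*(-21 + 6) = 90 - 58*(-15) = 90 + 870 = 960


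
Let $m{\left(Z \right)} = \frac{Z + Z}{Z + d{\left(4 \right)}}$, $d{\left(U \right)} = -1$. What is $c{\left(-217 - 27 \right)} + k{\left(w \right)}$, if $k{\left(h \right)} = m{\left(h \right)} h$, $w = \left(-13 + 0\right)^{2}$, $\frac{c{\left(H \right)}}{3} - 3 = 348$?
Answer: $\frac{117013}{84} \approx 1393.0$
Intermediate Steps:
$c{\left(H \right)} = 1053$ ($c{\left(H \right)} = 9 + 3 \cdot 348 = 9 + 1044 = 1053$)
$w = 169$ ($w = \left(-13\right)^{2} = 169$)
$m{\left(Z \right)} = \frac{2 Z}{-1 + Z}$ ($m{\left(Z \right)} = \frac{Z + Z}{Z - 1} = \frac{2 Z}{-1 + Z}$)
$k{\left(h \right)} = \frac{2 h^{2}}{-1 + h}$ ($k{\left(h \right)} = \frac{2 h}{-1 + h} h = \frac{2 h^{2}}{-1 + h}$)
$c{\left(-217 - 27 \right)} + k{\left(w \right)} = 1053 + \frac{2 \cdot 169^{2}}{-1 + 169} = 1053 + 2 \cdot 28561 \cdot \frac{1}{168} = 1053 + \frac{28561}{84} = \frac{117013}{84}$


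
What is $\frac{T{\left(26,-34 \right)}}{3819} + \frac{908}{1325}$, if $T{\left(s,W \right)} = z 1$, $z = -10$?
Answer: $\frac{3454402}{5060175} \approx 0.68266$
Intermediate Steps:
$T{\left(s,W \right)} = -10$ ($T{\left(s,W \right)} = \left(-10\right) 1 = -10$)
$\frac{T{\left(26,-34 \right)}}{3819} + \frac{908}{1325} = - \frac{10}{3819} + \frac{908}{1325} = \frac{3454402}{5060175}$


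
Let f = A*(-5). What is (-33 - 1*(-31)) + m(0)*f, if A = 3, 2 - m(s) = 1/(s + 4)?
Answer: -113/4 ≈ -28.250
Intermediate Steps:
m(s) = 2 - 1/(4 + s) (m(s) = 2 - 1/(s + 4) = 2 - 1/(4 + s))
f = -15 (f = 3*(-5) = -15)
(-33 - 1*(-31)) + m(0)*f = (-33 - 1*(-31)) + ((7 + 2*0)/(4 + 0))*(-15) = (-33 + 31) + ((7 + 0)/4)*(-15) = -2 + ((¼)*7)*(-15) = -2 + (7/4)*(-15) = -2 - 105/4 = -113/4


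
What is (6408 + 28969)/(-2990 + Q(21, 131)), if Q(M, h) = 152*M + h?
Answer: 35377/333 ≈ 106.24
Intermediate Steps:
Q(M, h) = h + 152*M
(6408 + 28969)/(-2990 + Q(21, 131)) = (6408 + 28969)/(-2990 + (131 + 152*21)) = 35377/(-2990 + (131 + 3192)) = 35377/(-2990 + 3323) = 35377/333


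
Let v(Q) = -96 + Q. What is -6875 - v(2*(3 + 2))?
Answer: -6789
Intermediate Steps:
-6875 - v(2*(3 + 2)) = -6875 - (-96 + 2*(3 + 2)) = -6875 - (-96 + 2*5) = -6875 - (-96 + 10) = -6875 - 1*(-86) = -6875 + 86 = -6789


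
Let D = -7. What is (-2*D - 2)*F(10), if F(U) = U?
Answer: 120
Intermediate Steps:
(-2*D - 2)*F(10) = (-2*(-7) - 2)*10 = (14 - 2)*10 = 12*10 = 120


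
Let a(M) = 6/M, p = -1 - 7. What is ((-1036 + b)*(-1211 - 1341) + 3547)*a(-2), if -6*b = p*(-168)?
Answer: -9657201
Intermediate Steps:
p = -8
b = -224 (b = -(-4)*(-168)/3 = -⅙*1344 = -224)
((-1036 + b)*(-1211 - 1341) + 3547)*a(-2) = ((-1036 - 224)*(-1211 - 1341) + 3547)*(6/(-2)) = (-1260*(-2552) + 3547)*(6*(-½)) = (3215520 + 3547)*(-3) = 3219067*(-3) = -9657201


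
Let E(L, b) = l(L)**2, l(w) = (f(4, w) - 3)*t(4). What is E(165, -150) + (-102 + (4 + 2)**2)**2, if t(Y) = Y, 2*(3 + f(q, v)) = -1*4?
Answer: 5380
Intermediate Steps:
f(q, v) = -5 (f(q, v) = -3 + (-1*4)/2 = -3 + (1/2)*(-4) = -3 - 2 = -5)
l(w) = -32 (l(w) = (-5 - 3)*4 = -8*4 = -32)
E(L, b) = 1024 (E(L, b) = (-32)**2 = 1024)
E(165, -150) + (-102 + (4 + 2)**2)**2 = 1024 + (-102 + (4 + 2)**2)**2 = 1024 + (-102 + 6**2)**2 = 1024 + (-102 + 36)**2 = 1024 + (-66)**2 = 1024 + 4356 = 5380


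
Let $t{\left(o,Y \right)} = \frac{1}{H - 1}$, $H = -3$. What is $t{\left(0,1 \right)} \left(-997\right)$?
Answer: $\frac{997}{4} \approx 249.25$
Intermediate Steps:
$t{\left(o,Y \right)} = - \frac{1}{4}$ ($t{\left(o,Y \right)} = \frac{1}{-3 - 1} = \frac{1}{-4} = - \frac{1}{4}$)
$t{\left(0,1 \right)} \left(-997\right) = \left(- \frac{1}{4}\right) \left(-997\right) = \frac{997}{4}$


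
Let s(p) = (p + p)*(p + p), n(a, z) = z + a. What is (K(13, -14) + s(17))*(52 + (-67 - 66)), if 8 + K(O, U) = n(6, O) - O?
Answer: -93474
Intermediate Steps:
n(a, z) = a + z
s(p) = 4*p² (s(p) = (2*p)*(2*p) = 4*p²)
K(O, U) = -2 (K(O, U) = -8 + ((6 + O) - O) = -8 + 6 = -2)
(K(13, -14) + s(17))*(52 + (-67 - 66)) = (-2 + 4*17²)*(52 + (-67 - 66)) = (-2 + 4*289)*(52 - 133) = (-2 + 1156)*(-81) = 1154*(-81) = -93474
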